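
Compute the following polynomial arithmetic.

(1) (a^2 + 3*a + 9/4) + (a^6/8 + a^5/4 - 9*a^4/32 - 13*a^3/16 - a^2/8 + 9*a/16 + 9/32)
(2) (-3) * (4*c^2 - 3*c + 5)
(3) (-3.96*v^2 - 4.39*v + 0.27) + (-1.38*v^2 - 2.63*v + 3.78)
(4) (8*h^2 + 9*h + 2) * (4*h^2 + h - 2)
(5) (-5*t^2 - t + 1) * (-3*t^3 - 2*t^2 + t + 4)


(1) = a^6/8 + a^5/4 - 9*a^4/32 - 13*a^3/16 + 7*a^2/8 + 57*a/16 + 81/32
(2) = -12*c^2 + 9*c - 15
(3) = -5.34*v^2 - 7.02*v + 4.05
(4) = 32*h^4 + 44*h^3 + h^2 - 16*h - 4
(5) = 15*t^5 + 13*t^4 - 6*t^3 - 23*t^2 - 3*t + 4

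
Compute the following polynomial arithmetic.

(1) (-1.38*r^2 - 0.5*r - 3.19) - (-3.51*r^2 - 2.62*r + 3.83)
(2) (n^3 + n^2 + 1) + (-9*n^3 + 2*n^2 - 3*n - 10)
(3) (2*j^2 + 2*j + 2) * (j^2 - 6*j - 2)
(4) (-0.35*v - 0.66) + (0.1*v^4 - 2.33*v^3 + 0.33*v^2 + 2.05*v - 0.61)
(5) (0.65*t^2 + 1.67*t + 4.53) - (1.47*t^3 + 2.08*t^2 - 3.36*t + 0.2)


(1) = 2.13*r^2 + 2.12*r - 7.02
(2) = -8*n^3 + 3*n^2 - 3*n - 9
(3) = 2*j^4 - 10*j^3 - 14*j^2 - 16*j - 4
(4) = 0.1*v^4 - 2.33*v^3 + 0.33*v^2 + 1.7*v - 1.27
(5) = -1.47*t^3 - 1.43*t^2 + 5.03*t + 4.33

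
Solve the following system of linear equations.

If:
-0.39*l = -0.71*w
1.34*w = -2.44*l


Then:
l = 0.00
w = 0.00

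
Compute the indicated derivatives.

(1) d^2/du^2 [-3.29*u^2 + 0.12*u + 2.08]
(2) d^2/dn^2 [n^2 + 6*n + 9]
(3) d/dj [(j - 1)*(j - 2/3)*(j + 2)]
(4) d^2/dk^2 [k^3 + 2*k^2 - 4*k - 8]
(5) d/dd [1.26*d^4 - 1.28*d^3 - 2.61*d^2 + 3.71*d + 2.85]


(1) = -6.58000000000000
(2) = 2
(3) = 3*j^2 + 2*j/3 - 8/3
(4) = 6*k + 4
(5) = 5.04*d^3 - 3.84*d^2 - 5.22*d + 3.71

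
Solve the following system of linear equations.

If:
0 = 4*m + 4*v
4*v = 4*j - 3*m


Then:
j = v/4
m = -v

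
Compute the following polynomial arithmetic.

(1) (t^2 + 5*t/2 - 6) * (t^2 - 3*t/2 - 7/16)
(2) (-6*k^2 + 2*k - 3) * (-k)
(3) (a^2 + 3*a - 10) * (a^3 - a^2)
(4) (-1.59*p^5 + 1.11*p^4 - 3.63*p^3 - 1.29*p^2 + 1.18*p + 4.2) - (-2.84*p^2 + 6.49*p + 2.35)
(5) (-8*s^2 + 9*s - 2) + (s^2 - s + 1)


(1) = t^4 + t^3 - 163*t^2/16 + 253*t/32 + 21/8
(2) = 6*k^3 - 2*k^2 + 3*k
(3) = a^5 + 2*a^4 - 13*a^3 + 10*a^2
(4) = -1.59*p^5 + 1.11*p^4 - 3.63*p^3 + 1.55*p^2 - 5.31*p + 1.85
(5) = -7*s^2 + 8*s - 1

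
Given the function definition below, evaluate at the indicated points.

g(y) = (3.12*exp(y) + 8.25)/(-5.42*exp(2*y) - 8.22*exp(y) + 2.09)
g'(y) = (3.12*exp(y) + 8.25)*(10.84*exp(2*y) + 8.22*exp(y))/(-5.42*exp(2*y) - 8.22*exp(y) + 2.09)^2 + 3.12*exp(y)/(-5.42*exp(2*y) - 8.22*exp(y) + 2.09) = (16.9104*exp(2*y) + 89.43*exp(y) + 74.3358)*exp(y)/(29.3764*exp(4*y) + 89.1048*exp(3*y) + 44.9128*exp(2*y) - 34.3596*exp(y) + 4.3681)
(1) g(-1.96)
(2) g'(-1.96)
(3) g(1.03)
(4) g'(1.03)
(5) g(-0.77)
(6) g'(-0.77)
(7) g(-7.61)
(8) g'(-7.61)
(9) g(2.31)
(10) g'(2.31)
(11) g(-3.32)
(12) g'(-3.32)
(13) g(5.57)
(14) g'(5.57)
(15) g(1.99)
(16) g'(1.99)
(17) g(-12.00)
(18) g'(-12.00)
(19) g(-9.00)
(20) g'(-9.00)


(1) = 10.54
(2) = 18.08
(3) = -0.27
(4) = 0.32
(5) = -3.37
(6) = 6.67
(7) = 3.96
(8) = 0.01
(9) = -0.06
(10) = 0.07
(11) = 4.68
(12) = 0.88
(13) = -0.00
(14) = 0.00
(15) = -0.09
(16) = 0.10
(17) = 3.95
(18) = 0.00
(19) = 3.95
(20) = 0.00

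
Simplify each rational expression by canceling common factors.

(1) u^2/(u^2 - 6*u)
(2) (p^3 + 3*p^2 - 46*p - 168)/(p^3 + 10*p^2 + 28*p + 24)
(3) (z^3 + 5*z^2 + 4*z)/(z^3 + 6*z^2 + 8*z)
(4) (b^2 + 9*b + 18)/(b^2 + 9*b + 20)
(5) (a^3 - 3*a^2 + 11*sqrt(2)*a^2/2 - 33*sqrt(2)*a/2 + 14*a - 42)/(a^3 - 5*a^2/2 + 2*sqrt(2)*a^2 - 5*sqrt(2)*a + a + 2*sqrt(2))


(1) = u/(u - 6)
(2) = (p^2 - 3*p - 28)/(p^2 + 4*p + 4)
(3) = (z + 1)/(z + 2)
(4) = (b^2 + 9*b + 18)/(b^2 + 9*b + 20)
(5) = (4*a^2 + a*(-12 + 14*sqrt(2)) - 42*sqrt(2))/(4*a^2 - 10*a + 4)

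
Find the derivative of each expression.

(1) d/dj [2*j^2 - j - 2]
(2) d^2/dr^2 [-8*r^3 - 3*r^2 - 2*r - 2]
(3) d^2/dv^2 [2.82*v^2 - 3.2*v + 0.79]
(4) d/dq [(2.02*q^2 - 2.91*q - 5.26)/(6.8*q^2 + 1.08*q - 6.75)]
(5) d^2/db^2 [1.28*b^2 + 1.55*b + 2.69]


(1) = 4*j - 1
(2) = -48*r - 6
(3) = 5.64000000000000
(4) = (21.9696*q^2 + 44.266*q + 25.3233)/(46.24*q^4 + 14.688*q^3 - 90.6336*q^2 - 14.58*q + 45.5625)
(5) = 2.56000000000000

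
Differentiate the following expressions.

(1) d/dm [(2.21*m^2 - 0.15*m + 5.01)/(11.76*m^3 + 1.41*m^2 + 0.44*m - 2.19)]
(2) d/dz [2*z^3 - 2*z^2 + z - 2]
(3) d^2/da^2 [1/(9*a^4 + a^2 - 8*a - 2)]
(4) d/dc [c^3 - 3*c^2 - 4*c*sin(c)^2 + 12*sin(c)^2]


(1) = (-25.9896*m^4 + 3.528*m^3 - 175.5689*m^2 - 23.808*m - 1.8759)/(138.2976*m^6 + 33.1632*m^5 + 12.3369*m^4 - 50.268*m^3 - 5.9822*m^2 - 1.9272*m + 4.7961)
(2) = 6*z^2 - 4*z + 1
(3) = 2*(-(54*a^2 + 1)*(9*a^4 + a^2 - 8*a - 2) + 4*(18*a^3 + a - 4)^2)/(9*a^4 + a^2 - 8*a - 2)^3
(4) = 3*c^2 - 4*c*sin(2*c) - 6*c - 4*sin(c)^2 + 12*sin(2*c)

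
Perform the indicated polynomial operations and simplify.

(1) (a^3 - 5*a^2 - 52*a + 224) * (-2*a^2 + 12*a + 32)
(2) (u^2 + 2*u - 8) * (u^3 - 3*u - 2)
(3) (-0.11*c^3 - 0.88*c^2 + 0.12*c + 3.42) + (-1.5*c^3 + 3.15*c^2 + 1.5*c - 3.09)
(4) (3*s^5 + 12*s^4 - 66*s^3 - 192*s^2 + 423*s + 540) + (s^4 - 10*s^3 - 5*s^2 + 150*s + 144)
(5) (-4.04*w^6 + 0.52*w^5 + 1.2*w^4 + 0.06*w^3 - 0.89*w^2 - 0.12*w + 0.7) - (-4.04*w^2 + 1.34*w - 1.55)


(1) = -2*a^5 + 22*a^4 + 76*a^3 - 1232*a^2 + 1024*a + 7168
(2) = u^5 + 2*u^4 - 11*u^3 - 8*u^2 + 20*u + 16
(3) = -1.61*c^3 + 2.27*c^2 + 1.62*c + 0.33
(4) = 3*s^5 + 13*s^4 - 76*s^3 - 197*s^2 + 573*s + 684
(5) = -4.04*w^6 + 0.52*w^5 + 1.2*w^4 + 0.06*w^3 + 3.15*w^2 - 1.46*w + 2.25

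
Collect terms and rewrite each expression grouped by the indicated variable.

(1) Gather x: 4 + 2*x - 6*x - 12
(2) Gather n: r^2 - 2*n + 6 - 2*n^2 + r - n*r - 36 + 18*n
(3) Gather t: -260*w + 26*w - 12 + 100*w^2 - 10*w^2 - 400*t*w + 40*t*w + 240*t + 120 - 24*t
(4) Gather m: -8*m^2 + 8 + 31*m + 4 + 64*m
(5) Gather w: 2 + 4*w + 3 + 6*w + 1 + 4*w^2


(1) = -4*x - 8
(2) = -2*n^2 + n*(16 - r) + r^2 + r - 30
(3) = t*(216 - 360*w) + 90*w^2 - 234*w + 108
(4) = -8*m^2 + 95*m + 12
(5) = 4*w^2 + 10*w + 6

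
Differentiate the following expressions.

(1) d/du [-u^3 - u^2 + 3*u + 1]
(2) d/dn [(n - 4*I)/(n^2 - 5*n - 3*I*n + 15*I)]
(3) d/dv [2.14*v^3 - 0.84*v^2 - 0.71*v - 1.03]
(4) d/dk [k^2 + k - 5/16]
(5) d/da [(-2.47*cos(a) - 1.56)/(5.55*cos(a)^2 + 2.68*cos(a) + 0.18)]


(1) = -3*u^2 - 2*u + 3
(2) = (-n^2 + 8*I*n + 12 - 5*I)/(n^4 + n^3*(-10 - 6*I) + n^2*(16 + 60*I) + n*(90 - 150*I) - 225)
(3) = 6.42*v^2 - 1.68*v - 0.71
(4) = 2*k + 1
(5) = (13.7085*sin(a)^2 - 17.316*cos(a) - 17.4447)*sin(a)/(5.55*cos(a)^2 + 2.68*cos(a) + 0.18)^2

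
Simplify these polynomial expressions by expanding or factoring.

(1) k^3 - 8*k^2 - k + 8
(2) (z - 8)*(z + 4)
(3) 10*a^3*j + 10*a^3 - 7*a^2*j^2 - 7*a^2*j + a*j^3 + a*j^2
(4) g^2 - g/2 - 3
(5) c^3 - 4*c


(1) = (k - 8)*(k - 1)*(k + 1)
(2) = z^2 - 4*z - 32
(3) = (-5*a + j)*(-2*a + j)*(a*j + a)
(4) = (g - 2)*(g + 3/2)
(5) = c*(c - 2)*(c + 2)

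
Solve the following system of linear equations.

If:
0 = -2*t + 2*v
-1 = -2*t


Then:
t = 1/2
v = 1/2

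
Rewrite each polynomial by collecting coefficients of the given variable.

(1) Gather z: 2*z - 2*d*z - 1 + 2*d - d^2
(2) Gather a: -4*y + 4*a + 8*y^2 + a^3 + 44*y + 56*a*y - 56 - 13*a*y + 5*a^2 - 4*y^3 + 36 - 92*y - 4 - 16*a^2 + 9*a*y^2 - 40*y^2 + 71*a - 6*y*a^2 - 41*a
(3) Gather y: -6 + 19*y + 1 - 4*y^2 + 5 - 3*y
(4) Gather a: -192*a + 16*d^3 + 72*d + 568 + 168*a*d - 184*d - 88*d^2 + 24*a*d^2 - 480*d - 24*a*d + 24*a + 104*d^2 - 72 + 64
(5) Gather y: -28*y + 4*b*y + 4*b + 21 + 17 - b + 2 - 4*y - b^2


(1) = -d^2 + 2*d + z*(2 - 2*d) - 1
(2) = a^3 + a^2*(-6*y - 11) + a*(9*y^2 + 43*y + 34) - 4*y^3 - 32*y^2 - 52*y - 24
(3) = -4*y^2 + 16*y
(4) = a*(24*d^2 + 144*d - 168) + 16*d^3 + 16*d^2 - 592*d + 560
(5) = -b^2 + 3*b + y*(4*b - 32) + 40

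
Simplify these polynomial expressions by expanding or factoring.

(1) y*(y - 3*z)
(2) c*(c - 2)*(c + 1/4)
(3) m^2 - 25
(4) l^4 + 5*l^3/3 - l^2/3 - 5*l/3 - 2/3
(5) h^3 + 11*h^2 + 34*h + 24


(1) = y^2 - 3*y*z
(2) = c^3 - 7*c^2/4 - c/2
(3) = (m - 5)*(m + 5)
(4) = (l - 1)*(l + 2/3)*(l + 1)^2
(5) = (h + 1)*(h + 4)*(h + 6)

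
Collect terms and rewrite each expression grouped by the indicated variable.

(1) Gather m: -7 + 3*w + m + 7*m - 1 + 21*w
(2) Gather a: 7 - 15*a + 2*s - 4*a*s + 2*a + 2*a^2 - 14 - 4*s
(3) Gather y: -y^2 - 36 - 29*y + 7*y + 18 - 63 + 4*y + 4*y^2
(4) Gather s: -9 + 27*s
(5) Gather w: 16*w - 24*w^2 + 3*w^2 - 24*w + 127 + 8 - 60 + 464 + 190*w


(1) = 8*m + 24*w - 8
(2) = 2*a^2 + a*(-4*s - 13) - 2*s - 7
(3) = 3*y^2 - 18*y - 81
(4) = 27*s - 9
(5) = -21*w^2 + 182*w + 539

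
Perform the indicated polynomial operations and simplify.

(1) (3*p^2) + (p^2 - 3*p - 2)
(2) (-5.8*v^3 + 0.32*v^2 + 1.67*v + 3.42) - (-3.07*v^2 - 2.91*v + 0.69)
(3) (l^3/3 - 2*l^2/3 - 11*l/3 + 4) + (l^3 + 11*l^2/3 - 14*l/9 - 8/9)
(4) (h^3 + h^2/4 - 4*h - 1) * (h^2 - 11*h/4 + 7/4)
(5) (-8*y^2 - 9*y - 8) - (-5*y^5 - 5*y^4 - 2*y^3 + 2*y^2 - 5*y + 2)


(1) = 4*p^2 - 3*p - 2
(2) = -5.8*v^3 + 3.39*v^2 + 4.58*v + 2.73
(3) = 4*l^3/3 + 3*l^2 - 47*l/9 + 28/9
(4) = h^5 - 5*h^4/2 - 47*h^3/16 + 167*h^2/16 - 17*h/4 - 7/4
(5) = 5*y^5 + 5*y^4 + 2*y^3 - 10*y^2 - 4*y - 10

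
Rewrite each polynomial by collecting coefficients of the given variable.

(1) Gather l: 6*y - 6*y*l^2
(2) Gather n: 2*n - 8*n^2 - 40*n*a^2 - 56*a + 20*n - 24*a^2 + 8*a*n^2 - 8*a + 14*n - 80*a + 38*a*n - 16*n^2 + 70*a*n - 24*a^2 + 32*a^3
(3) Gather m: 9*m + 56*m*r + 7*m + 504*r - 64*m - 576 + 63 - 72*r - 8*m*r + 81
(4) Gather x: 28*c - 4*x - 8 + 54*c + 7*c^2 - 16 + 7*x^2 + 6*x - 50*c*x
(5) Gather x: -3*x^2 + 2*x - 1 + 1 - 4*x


(1) = -6*l^2*y + 6*y
(2) = 32*a^3 - 48*a^2 - 144*a + n^2*(8*a - 24) + n*(-40*a^2 + 108*a + 36)
(3) = m*(48*r - 48) + 432*r - 432
(4) = 7*c^2 + 82*c + 7*x^2 + x*(2 - 50*c) - 24
(5) = -3*x^2 - 2*x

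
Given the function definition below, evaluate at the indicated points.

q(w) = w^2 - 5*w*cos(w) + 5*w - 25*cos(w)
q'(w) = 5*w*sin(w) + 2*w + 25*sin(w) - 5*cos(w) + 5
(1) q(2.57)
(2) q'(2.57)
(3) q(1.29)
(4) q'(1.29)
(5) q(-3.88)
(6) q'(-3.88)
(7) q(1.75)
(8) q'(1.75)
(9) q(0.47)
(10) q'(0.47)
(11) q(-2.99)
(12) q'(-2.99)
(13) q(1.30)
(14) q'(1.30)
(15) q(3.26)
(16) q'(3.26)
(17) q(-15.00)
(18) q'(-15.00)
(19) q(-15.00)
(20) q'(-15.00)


(1) = 51.29
(2) = 34.82
(3) = -0.60
(4) = 36.41
(5) = -0.20
(6) = 4.71
(7) = 17.83
(8) = 42.60
(9) = -21.81
(10) = 13.87
(11) = 3.92
(12) = 2.44
(13) = -0.24
(14) = 36.61
(15) = 67.94
(16) = 11.61
(17) = 112.02
(18) = 11.31
(19) = 112.02
(20) = 11.31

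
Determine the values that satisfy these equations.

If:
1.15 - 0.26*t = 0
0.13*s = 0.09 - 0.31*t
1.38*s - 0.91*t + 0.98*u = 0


Then:
s = -9.86
t = 4.42
u = 17.98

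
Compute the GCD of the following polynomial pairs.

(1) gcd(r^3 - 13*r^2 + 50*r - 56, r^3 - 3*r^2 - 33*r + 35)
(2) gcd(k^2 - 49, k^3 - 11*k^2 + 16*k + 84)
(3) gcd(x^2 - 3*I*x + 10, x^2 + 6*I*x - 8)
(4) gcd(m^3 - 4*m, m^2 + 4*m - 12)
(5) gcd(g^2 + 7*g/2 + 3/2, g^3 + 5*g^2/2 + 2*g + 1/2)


(1) = gcd((r - 7)*(r - 4)*(r - 2), (r - 7)*(r - 1)*(r + 5)) = r - 7
(2) = k - 7
(3) = x + 2*I
(4) = m - 2
(5) = g + 1/2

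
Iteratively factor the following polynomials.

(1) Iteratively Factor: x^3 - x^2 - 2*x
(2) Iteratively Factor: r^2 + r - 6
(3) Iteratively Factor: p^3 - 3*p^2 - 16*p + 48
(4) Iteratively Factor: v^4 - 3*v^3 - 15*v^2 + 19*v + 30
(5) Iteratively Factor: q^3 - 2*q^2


(1) = (x + 1)*(x^2 - 2*x) = x*(x + 1)*(x - 2)
(2) = (r - 2)*(r + 3)
(3) = (p - 3)*(p^2 - 16) = (p - 4)*(p - 3)*(p + 4)
(4) = (v - 2)*(v^3 - v^2 - 17*v - 15) = (v - 2)*(v + 1)*(v^2 - 2*v - 15) = (v - 2)*(v + 1)*(v + 3)*(v - 5)
(5) = (q)*(q^2 - 2*q) = q^2*(q - 2)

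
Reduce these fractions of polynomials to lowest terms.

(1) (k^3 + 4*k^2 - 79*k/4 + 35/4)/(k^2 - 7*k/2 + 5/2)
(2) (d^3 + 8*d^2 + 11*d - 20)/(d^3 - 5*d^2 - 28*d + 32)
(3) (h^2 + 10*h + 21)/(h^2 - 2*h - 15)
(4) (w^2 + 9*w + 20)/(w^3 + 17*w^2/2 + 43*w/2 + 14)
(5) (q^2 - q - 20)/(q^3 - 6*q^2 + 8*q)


(1) = (2*k^2 + 13*k - 7)/(2*k - 2)
(2) = (d + 5)/(d - 8)
(3) = (h + 7)/(h - 5)
(4) = (2*w + 10)/(2*w^2 + 9*w + 7)
(5) = (q^2 - q - 20)/(q^3 - 6*q^2 + 8*q)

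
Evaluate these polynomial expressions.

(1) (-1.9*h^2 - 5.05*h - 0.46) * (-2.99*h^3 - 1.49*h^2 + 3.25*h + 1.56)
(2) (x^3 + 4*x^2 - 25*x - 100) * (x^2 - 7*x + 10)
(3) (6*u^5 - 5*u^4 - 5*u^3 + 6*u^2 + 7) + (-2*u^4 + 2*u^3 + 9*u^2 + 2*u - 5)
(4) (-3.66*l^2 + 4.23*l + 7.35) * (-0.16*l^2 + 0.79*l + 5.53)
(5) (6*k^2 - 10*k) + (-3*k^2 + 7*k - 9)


(1) = 5.681*h^5 + 17.9305*h^4 + 2.7249*h^3 - 18.6911*h^2 - 9.373*h - 0.7176
(2) = x^5 - 3*x^4 - 43*x^3 + 115*x^2 + 450*x - 1000
(3) = 6*u^5 - 7*u^4 - 3*u^3 + 15*u^2 + 2*u + 2
(4) = 0.5856*l^4 - 3.5682*l^3 - 18.0741*l^2 + 29.1984*l + 40.6455
(5) = 3*k^2 - 3*k - 9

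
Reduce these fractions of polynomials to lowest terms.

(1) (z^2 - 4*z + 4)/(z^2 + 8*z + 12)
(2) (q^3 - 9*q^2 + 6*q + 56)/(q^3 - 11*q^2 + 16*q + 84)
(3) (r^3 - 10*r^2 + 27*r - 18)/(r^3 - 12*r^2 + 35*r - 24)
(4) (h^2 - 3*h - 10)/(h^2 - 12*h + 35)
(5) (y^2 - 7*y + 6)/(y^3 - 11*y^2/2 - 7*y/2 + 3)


(1) = (z^2 - 4*z + 4)/(z^2 + 8*z + 12)
(2) = (q - 4)/(q - 6)
(3) = (r - 6)/(r - 8)
(4) = (h + 2)/(h - 7)
(5) = (2*y - 2)/(2*y^2 + y - 1)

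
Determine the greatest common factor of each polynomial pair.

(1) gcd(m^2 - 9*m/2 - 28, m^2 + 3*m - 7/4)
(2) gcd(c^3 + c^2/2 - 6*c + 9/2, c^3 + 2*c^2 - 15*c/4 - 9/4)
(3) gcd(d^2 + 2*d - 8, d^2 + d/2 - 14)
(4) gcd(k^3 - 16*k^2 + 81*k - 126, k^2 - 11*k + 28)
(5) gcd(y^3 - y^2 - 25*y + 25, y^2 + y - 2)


(1) = gcd((m - 8)*(m + 7/2), (m - 1/2)*(m + 7/2)) = m + 7/2
(2) = c^2 + 3*c/2 - 9/2
(3) = d + 4
(4) = gcd((k - 7)*(k - 6)*(k - 3), (k - 7)*(k - 4)) = k - 7
(5) = gcd((y - 5)*(y - 1)*(y + 5), (y - 1)*(y + 2)) = y - 1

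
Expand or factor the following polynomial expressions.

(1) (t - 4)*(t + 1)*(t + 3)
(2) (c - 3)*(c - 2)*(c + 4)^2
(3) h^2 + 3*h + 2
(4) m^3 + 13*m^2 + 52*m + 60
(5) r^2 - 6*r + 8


(1) = t^3 - 13*t - 12
(2) = c^4 + 3*c^3 - 18*c^2 - 32*c + 96
(3) = (h + 1)*(h + 2)
(4) = (m + 2)*(m + 5)*(m + 6)
(5) = (r - 4)*(r - 2)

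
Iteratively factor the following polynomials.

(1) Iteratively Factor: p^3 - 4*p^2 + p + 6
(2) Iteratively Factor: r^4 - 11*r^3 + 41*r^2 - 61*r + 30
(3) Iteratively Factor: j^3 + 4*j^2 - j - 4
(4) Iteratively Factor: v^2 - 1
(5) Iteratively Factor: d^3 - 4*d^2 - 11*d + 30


(1) = (p - 3)*(p^2 - p - 2) = (p - 3)*(p - 2)*(p + 1)
(2) = (r - 5)*(r^3 - 6*r^2 + 11*r - 6) = (r - 5)*(r - 2)*(r^2 - 4*r + 3) = (r - 5)*(r - 2)*(r - 1)*(r - 3)
(3) = (j + 1)*(j^2 + 3*j - 4) = (j - 1)*(j + 1)*(j + 4)
(4) = (v + 1)*(v - 1)
(5) = (d - 2)*(d^2 - 2*d - 15) = (d - 2)*(d + 3)*(d - 5)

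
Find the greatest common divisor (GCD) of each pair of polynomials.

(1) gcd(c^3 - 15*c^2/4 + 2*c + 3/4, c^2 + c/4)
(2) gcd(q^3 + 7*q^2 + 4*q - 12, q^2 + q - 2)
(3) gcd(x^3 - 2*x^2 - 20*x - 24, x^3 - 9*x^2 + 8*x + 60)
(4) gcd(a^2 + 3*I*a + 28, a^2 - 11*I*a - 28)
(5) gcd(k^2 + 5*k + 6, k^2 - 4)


(1) = c + 1/4
(2) = gcd((q - 1)*(q + 2)*(q + 6), (q - 1)*(q + 2)) = q^2 + q - 2
(3) = x^2 - 4*x - 12
(4) = a - 4*I
(5) = gcd((k + 2)*(k + 3), (k - 2)*(k + 2)) = k + 2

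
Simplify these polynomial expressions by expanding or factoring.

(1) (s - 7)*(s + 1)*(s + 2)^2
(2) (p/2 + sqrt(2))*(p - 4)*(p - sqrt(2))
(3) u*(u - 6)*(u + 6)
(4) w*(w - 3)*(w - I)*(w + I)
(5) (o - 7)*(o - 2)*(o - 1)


(1) = s^4 - 2*s^3 - 27*s^2 - 52*s - 28
(2) = p^3/2 - 2*p^2 + sqrt(2)*p^2/2 - 2*sqrt(2)*p - 2*p + 8
(3) = u^3 - 36*u
(4) = w^4 - 3*w^3 + w^2 - 3*w
(5) = o^3 - 10*o^2 + 23*o - 14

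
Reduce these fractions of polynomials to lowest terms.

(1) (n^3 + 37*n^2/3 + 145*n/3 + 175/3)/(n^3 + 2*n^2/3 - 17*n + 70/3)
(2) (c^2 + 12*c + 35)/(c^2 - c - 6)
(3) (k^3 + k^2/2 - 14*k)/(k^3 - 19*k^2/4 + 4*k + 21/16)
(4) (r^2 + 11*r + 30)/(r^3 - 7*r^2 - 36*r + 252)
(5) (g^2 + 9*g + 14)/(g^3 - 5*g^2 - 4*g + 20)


(1) = (3*n^2 + 22*n + 35)/(3*n^2 - 13*n + 14)
(2) = (c^2 + 12*c + 35)/(c^2 - c - 6)
(3) = (8*k^2 + 32*k)/(8*k^2 - 10*k - 3)
(4) = (r + 5)/(r^2 - 13*r + 42)
(5) = (g + 7)/(g^2 - 7*g + 10)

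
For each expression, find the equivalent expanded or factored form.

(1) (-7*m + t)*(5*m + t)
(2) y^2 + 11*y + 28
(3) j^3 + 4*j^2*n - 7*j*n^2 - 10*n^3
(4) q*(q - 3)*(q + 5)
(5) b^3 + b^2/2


(1) = -35*m^2 - 2*m*t + t^2
(2) = (y + 4)*(y + 7)
(3) = (j - 2*n)*(j + n)*(j + 5*n)
(4) = q^3 + 2*q^2 - 15*q
(5) = b^2*(b + 1/2)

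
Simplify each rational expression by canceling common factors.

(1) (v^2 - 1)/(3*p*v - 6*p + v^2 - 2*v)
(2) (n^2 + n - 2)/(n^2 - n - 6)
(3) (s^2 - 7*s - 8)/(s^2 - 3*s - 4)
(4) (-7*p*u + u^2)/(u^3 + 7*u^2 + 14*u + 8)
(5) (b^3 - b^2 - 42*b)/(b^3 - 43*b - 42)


(1) = (v^2 - 1)/(3*p*v - 6*p + v^2 - 2*v)
(2) = (n - 1)/(n - 3)
(3) = (s - 8)/(s - 4)
(4) = (-7*p*u + u^2)/(u^3 + 7*u^2 + 14*u + 8)
(5) = b/(b + 1)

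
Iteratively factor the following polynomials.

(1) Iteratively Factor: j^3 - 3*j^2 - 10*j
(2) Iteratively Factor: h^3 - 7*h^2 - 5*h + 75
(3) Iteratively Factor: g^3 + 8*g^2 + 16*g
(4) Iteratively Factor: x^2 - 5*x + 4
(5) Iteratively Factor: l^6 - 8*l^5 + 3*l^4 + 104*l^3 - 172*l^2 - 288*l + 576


(1) = (j + 2)*(j^2 - 5*j) = (j - 5)*(j + 2)*(j)
(2) = (h - 5)*(h^2 - 2*h - 15) = (h - 5)*(h + 3)*(h - 5)
(3) = (g + 4)*(g^2 + 4*g) = (g + 4)^2*(g)
(4) = (x - 1)*(x - 4)
(5) = (l + 3)*(l^5 - 11*l^4 + 36*l^3 - 4*l^2 - 160*l + 192) = (l - 3)*(l + 3)*(l^4 - 8*l^3 + 12*l^2 + 32*l - 64) = (l - 4)*(l - 3)*(l + 3)*(l^3 - 4*l^2 - 4*l + 16) = (l - 4)*(l - 3)*(l - 2)*(l + 3)*(l^2 - 2*l - 8) = (l - 4)*(l - 3)*(l - 2)*(l + 2)*(l + 3)*(l - 4)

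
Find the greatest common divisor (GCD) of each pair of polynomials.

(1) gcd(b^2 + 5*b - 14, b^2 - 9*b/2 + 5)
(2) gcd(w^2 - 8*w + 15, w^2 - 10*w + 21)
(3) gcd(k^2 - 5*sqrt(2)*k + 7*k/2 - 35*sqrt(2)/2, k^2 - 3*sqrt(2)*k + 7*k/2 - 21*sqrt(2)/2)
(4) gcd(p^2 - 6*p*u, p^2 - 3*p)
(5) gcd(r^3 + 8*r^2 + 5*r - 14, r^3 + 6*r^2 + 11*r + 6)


(1) = gcd((b - 2)*(b + 7), (b - 5/2)*(b - 2)) = b - 2
(2) = gcd((w - 5)*(w - 3), (w - 7)*(w - 3)) = w - 3
(3) = k + 7/2
(4) = gcd(p*(p - 6*u), p*(p - 3)) = p
(5) = gcd((r - 1)*(r + 2)*(r + 7), (r + 1)*(r + 2)*(r + 3)) = r + 2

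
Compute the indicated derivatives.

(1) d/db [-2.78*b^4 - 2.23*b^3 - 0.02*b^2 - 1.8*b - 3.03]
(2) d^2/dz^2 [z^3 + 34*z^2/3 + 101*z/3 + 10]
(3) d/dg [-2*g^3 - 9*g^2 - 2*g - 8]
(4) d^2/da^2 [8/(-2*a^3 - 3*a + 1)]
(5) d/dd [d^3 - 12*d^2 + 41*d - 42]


(1) = -11.12*b^3 - 6.69*b^2 - 0.04*b - 1.8
(2) = 6*z + 68/3
(3) = -6*g^2 - 18*g - 2
(4) = 48*(2*a*(2*a^3 + 3*a - 1) - 3*(2*a^2 + 1)^2)/(2*a^3 + 3*a - 1)^3
(5) = 3*d^2 - 24*d + 41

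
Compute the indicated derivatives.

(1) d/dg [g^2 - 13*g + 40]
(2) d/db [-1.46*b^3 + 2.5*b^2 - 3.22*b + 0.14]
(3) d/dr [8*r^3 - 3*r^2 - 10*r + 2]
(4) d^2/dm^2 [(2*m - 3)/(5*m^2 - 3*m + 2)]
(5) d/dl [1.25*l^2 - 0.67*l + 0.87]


(1) = 2*g - 13
(2) = -4.38*b^2 + 5.0*b - 3.22
(3) = 24*r^2 - 6*r - 10
(4) = 2*(3*(7 - 10*m)*(5*m^2 - 3*m + 2) + (2*m - 3)*(10*m - 3)^2)/(5*m^2 - 3*m + 2)^3
(5) = 2.5*l - 0.67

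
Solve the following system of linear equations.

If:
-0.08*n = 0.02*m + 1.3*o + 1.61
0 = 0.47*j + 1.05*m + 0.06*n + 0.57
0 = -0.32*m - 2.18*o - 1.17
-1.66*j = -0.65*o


Then:
j = -0.22
m = 0.19
n = -11.01
o = -0.56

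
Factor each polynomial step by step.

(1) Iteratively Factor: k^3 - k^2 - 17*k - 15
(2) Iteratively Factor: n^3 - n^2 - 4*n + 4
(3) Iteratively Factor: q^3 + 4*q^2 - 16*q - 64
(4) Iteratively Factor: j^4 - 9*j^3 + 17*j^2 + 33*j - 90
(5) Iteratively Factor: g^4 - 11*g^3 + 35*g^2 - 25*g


(1) = (k - 5)*(k^2 + 4*k + 3) = (k - 5)*(k + 3)*(k + 1)
(2) = (n + 2)*(n^2 - 3*n + 2) = (n - 2)*(n + 2)*(n - 1)
(3) = (q - 4)*(q^2 + 8*q + 16) = (q - 4)*(q + 4)*(q + 4)
(4) = (j - 3)*(j^3 - 6*j^2 - j + 30) = (j - 3)*(j + 2)*(j^2 - 8*j + 15) = (j - 3)^2*(j + 2)*(j - 5)
(5) = (g - 1)*(g^3 - 10*g^2 + 25*g) = g*(g - 1)*(g^2 - 10*g + 25) = g*(g - 5)*(g - 1)*(g - 5)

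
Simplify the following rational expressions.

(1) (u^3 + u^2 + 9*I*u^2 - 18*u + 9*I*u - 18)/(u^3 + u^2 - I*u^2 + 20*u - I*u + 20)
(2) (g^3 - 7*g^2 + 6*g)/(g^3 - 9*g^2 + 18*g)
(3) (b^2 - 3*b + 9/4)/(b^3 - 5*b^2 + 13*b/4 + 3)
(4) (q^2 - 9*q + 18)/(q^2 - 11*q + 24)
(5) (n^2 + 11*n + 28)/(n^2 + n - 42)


(1) = (u^2 + 9*I*u - 18)/(u^2 - I*u + 20)
(2) = (g - 1)/(g - 3)
(3) = (2*b - 3)/(2*b^2 - 7*b - 4)
(4) = (q - 6)/(q - 8)
(5) = (n + 4)/(n - 6)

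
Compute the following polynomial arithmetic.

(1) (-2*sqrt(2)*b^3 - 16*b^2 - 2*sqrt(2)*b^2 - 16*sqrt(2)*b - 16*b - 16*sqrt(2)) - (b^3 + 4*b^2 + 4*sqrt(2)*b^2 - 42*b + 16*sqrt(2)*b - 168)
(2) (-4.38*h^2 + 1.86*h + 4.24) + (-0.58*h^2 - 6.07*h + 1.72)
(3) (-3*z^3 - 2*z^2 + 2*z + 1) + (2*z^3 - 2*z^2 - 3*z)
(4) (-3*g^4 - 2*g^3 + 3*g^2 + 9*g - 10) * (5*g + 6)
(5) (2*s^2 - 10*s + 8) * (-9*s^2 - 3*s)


(1) = -2*sqrt(2)*b^3 - b^3 - 20*b^2 - 6*sqrt(2)*b^2 - 32*sqrt(2)*b + 26*b - 16*sqrt(2) + 168
(2) = -4.96*h^2 - 4.21*h + 5.96
(3) = -z^3 - 4*z^2 - z + 1
(4) = -15*g^5 - 28*g^4 + 3*g^3 + 63*g^2 + 4*g - 60
(5) = -18*s^4 + 84*s^3 - 42*s^2 - 24*s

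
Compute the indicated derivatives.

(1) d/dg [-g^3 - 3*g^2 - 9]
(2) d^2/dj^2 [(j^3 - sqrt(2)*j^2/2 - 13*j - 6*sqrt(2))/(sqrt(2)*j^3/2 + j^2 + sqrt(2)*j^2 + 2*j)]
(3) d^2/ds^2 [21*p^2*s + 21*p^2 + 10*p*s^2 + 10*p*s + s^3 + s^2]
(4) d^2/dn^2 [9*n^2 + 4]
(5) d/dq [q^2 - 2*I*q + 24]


(1) = 3*g*(-g - 2)
(2) = 2*(-3*sqrt(2)*j^6 - 4*j^6 - 78*j^5 - 12*sqrt(2)*j^5 - 150*sqrt(2)*j^4 - 144*j^4 - 240*sqrt(2)*j^3 - 324*j^3 - 432*j^2 - 216*sqrt(2)*j^2 - 288*j - 144*sqrt(2)*j - 96*sqrt(2))/(j^3*(sqrt(2)*j^6 + 6*j^5 + 6*sqrt(2)*j^5 + 18*sqrt(2)*j^4 + 36*j^4 + 44*sqrt(2)*j^3 + 76*j^3 + 72*j^2 + 72*sqrt(2)*j^2 + 48*j + 48*sqrt(2)*j + 32))
(3) = 20*p + 6*s + 2
(4) = 18
(5) = 2*q - 2*I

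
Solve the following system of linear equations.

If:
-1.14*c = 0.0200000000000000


Then:
c = -0.02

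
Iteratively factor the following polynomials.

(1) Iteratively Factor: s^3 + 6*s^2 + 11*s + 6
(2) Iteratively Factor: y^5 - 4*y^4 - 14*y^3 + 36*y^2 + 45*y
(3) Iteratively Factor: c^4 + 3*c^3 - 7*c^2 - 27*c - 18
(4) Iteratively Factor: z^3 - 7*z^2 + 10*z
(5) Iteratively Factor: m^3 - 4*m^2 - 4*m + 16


(1) = (s + 3)*(s^2 + 3*s + 2) = (s + 2)*(s + 3)*(s + 1)
(2) = (y - 3)*(y^4 - y^3 - 17*y^2 - 15*y) = (y - 5)*(y - 3)*(y^3 + 4*y^2 + 3*y) = (y - 5)*(y - 3)*(y + 1)*(y^2 + 3*y) = (y - 5)*(y - 3)*(y + 1)*(y + 3)*(y)
(3) = (c - 3)*(c^3 + 6*c^2 + 11*c + 6) = (c - 3)*(c + 2)*(c^2 + 4*c + 3) = (c - 3)*(c + 1)*(c + 2)*(c + 3)
(4) = (z - 5)*(z^2 - 2*z) = z*(z - 5)*(z - 2)
(5) = (m - 2)*(m^2 - 2*m - 8) = (m - 2)*(m + 2)*(m - 4)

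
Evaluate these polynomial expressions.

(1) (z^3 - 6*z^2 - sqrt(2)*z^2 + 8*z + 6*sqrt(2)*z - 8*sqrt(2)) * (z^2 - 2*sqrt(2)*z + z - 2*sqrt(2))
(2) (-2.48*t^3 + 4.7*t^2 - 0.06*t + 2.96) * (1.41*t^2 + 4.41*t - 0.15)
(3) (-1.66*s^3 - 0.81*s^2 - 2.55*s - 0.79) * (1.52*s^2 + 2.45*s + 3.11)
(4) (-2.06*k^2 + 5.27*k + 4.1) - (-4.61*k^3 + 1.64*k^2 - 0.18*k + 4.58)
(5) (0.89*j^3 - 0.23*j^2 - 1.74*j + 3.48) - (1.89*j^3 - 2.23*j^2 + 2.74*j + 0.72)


(1) = z^5 - 5*z^4 - 3*sqrt(2)*z^4 + 6*z^3 + 15*sqrt(2)*z^3 - 12*z^2 - 6*sqrt(2)*z^2 - 24*sqrt(2)*z + 8*z + 32
(2) = -3.4968*t^5 - 4.3098*t^4 + 21.0144*t^3 + 3.204*t^2 + 13.0626*t - 0.444
(3) = -2.5232*s^5 - 5.2982*s^4 - 11.0231*s^3 - 9.9674*s^2 - 9.866*s - 2.4569
(4) = 4.61*k^3 - 3.7*k^2 + 5.45*k - 0.48
(5) = -1.0*j^3 + 2.0*j^2 - 4.48*j + 2.76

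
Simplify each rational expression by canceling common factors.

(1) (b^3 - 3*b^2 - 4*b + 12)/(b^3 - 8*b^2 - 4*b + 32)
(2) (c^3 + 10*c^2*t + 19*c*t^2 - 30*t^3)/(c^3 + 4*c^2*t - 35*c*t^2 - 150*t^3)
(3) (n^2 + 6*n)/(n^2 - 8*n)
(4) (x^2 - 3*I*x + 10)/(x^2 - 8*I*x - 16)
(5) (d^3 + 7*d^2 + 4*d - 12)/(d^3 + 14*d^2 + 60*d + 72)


(1) = (b - 3)/(b - 8)
(2) = (-c^2 - 5*c*t + 6*t^2)/(-c^2 + c*t + 30*t^2)
(3) = (n + 6)/(n - 8)
(4) = (x^2 - 3*I*x + 10)/(x^2 - 8*I*x - 16)
(5) = (d - 1)/(d + 6)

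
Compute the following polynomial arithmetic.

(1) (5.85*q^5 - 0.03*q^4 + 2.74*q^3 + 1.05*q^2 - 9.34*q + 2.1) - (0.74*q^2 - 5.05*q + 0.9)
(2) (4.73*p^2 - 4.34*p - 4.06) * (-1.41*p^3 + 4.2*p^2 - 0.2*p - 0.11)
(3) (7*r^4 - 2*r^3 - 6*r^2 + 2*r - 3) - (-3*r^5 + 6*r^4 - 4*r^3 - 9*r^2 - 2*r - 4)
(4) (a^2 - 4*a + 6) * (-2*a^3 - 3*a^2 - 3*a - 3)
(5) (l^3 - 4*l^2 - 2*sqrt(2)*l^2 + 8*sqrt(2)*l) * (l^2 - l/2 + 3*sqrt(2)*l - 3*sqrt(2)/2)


(1) = 5.85*q^5 - 0.03*q^4 + 2.74*q^3 + 0.31*q^2 - 4.29*q + 1.2
(2) = -6.6693*p^5 + 25.9854*p^4 - 13.4494*p^3 - 16.7043*p^2 + 1.2894*p + 0.4466
(3) = 3*r^5 + r^4 + 2*r^3 + 3*r^2 + 4*r + 1
(4) = -2*a^5 + 5*a^4 - 3*a^3 - 9*a^2 - 6*a - 18
(5) = l^5 - 9*l^4/2 + sqrt(2)*l^4 - 10*l^3 - 9*sqrt(2)*l^3/2 + 2*sqrt(2)*l^2 + 54*l^2 - 24*l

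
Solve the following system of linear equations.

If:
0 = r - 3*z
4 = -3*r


Then:
r = -4/3
z = -4/9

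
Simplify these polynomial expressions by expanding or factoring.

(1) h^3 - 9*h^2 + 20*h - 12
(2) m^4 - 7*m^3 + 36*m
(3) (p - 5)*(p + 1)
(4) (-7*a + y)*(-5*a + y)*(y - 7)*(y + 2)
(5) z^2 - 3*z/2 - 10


(1) = (h - 6)*(h - 2)*(h - 1)
(2) = m*(m - 6)*(m - 3)*(m + 2)
(3) = p^2 - 4*p - 5
(4) = 35*a^2*y^2 - 175*a^2*y - 490*a^2 - 12*a*y^3 + 60*a*y^2 + 168*a*y + y^4 - 5*y^3 - 14*y^2
(5) = (z - 4)*(z + 5/2)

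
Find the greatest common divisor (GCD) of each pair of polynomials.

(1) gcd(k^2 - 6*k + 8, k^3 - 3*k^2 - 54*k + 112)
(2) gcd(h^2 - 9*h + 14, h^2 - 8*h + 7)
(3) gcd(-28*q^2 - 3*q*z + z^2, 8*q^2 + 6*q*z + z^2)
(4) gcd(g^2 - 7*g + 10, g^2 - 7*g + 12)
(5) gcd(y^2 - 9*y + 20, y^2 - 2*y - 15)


(1) = gcd((k - 4)*(k - 2), (k - 8)*(k - 2)*(k + 7)) = k - 2
(2) = gcd((h - 7)*(h - 2), (h - 7)*(h - 1)) = h - 7
(3) = 4*q + z
(4) = gcd((g - 5)*(g - 2), (g - 4)*(g - 3)) = 1
(5) = y - 5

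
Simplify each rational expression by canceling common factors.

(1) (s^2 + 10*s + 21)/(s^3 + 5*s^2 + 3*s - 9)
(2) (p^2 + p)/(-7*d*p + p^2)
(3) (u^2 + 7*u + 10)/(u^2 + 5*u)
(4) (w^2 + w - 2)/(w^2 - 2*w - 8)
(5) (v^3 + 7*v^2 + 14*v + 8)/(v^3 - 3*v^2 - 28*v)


(1) = (s + 7)/(s^2 + 2*s - 3)
(2) = (p + 1)/(-7*d + p)
(3) = (u + 2)/u
(4) = (w - 1)/(w - 4)
(5) = (v^2 + 3*v + 2)/(v^2 - 7*v)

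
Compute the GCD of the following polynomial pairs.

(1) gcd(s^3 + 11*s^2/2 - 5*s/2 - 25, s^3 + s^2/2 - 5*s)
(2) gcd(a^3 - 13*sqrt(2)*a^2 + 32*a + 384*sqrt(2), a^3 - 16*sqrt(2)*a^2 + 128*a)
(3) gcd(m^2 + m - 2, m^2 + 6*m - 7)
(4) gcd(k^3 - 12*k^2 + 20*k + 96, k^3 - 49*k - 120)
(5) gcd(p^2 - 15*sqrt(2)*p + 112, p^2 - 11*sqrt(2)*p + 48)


(1) = gcd((s - 2)*(s + 5/2)*(s + 5), s*(s - 2)*(s + 5/2)) = s^2 + s/2 - 5
(2) = gcd((a - 8*sqrt(2))^2*(a + 3*sqrt(2)), a*(a - 8*sqrt(2))^2) = a^2 - 16*sqrt(2)*a + 128
(3) = m - 1
(4) = k - 8
(5) = gcd((p - 8*sqrt(2))*(p - 7*sqrt(2)), (p - 8*sqrt(2))*(p - 3*sqrt(2))) = p - 8*sqrt(2)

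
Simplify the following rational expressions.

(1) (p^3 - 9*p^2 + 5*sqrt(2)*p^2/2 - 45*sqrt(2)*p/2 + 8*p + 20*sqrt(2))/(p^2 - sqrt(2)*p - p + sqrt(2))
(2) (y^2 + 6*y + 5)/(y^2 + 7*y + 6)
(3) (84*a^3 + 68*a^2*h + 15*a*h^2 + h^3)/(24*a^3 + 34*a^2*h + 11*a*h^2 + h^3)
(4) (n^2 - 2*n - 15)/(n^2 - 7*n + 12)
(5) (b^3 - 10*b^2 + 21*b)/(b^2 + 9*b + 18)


(1) = (2*p^2 + p*(-16 + 5*sqrt(2)) - 40*sqrt(2))/(2*p - 2*sqrt(2))
(2) = (y + 5)/(y + 6)
(3) = (14*a^2 + 9*a*h + h^2)/(4*a^2 + 5*a*h + h^2)
(4) = (n^2 - 2*n - 15)/(n^2 - 7*n + 12)
(5) = (b^3 - 10*b^2 + 21*b)/(b^2 + 9*b + 18)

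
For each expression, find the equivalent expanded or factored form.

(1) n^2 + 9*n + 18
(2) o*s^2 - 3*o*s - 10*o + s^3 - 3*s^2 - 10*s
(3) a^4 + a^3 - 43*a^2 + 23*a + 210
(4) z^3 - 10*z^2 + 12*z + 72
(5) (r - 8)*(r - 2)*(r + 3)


(1) = (n + 3)*(n + 6)
(2) = (o + s)*(s - 5)*(s + 2)
(3) = (a - 5)*(a - 3)*(a + 2)*(a + 7)
(4) = (z - 6)^2*(z + 2)
(5) = r^3 - 7*r^2 - 14*r + 48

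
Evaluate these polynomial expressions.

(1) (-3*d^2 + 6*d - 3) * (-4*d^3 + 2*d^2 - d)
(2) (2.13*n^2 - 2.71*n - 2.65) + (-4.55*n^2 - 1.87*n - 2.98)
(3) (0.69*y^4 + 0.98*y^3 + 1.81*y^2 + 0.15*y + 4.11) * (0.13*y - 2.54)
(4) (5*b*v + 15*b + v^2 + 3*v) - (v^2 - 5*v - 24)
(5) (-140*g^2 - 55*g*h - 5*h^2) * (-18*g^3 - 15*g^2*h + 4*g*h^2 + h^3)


(1) = 12*d^5 - 30*d^4 + 27*d^3 - 12*d^2 + 3*d
(2) = -2.42*n^2 - 4.58*n - 5.63
(3) = 0.0897*y^5 - 1.6252*y^4 - 2.2539*y^3 - 4.5779*y^2 + 0.1533*y - 10.4394
(4) = 5*b*v + 15*b + 8*v + 24
(5) = 2520*g^5 + 3090*g^4*h + 355*g^3*h^2 - 285*g^2*h^3 - 75*g*h^4 - 5*h^5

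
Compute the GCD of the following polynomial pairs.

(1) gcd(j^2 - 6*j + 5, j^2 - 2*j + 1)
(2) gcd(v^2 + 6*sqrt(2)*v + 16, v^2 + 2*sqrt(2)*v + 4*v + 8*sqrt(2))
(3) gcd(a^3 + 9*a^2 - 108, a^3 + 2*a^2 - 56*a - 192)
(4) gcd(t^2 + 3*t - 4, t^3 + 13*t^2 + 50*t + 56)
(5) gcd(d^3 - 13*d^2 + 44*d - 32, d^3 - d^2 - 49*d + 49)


(1) = gcd((j - 5)*(j - 1), (j - 1)^2) = j - 1
(2) = gcd((v + 2*sqrt(2))*(v + 4*sqrt(2)), (v + 4)*(v + 2*sqrt(2))) = v + 2*sqrt(2)
(3) = gcd((a - 3)*(a + 6)^2, (a - 8)*(a + 4)*(a + 6)) = a + 6
(4) = gcd((t - 1)*(t + 4), (t + 2)*(t + 4)*(t + 7)) = t + 4
(5) = gcd((d - 8)*(d - 4)*(d - 1), (d - 7)*(d - 1)*(d + 7)) = d - 1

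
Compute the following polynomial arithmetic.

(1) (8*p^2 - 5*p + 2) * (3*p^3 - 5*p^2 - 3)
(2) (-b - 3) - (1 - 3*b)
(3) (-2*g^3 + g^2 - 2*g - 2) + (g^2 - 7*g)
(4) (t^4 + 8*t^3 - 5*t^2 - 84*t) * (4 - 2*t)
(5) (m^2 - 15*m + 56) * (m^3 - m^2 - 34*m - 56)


(1) = 24*p^5 - 55*p^4 + 31*p^3 - 34*p^2 + 15*p - 6
(2) = 2*b - 4
(3) = -2*g^3 + 2*g^2 - 9*g - 2
(4) = -2*t^5 - 12*t^4 + 42*t^3 + 148*t^2 - 336*t
(5) = m^5 - 16*m^4 + 37*m^3 + 398*m^2 - 1064*m - 3136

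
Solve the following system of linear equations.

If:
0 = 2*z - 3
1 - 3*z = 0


Then:
No Solution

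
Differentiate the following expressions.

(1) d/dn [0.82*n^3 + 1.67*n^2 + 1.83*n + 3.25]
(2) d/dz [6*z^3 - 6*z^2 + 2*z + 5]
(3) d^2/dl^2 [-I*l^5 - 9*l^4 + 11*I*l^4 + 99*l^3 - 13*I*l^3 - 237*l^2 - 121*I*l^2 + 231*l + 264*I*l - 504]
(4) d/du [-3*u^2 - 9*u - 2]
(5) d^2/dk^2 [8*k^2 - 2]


(1) = 2.46*n^2 + 3.34*n + 1.83
(2) = 18*z^2 - 12*z + 2
(3) = -20*I*l^3 - l^2*(108 - 132*I) + l*(594 - 78*I) - 474 - 242*I
(4) = -6*u - 9
(5) = 16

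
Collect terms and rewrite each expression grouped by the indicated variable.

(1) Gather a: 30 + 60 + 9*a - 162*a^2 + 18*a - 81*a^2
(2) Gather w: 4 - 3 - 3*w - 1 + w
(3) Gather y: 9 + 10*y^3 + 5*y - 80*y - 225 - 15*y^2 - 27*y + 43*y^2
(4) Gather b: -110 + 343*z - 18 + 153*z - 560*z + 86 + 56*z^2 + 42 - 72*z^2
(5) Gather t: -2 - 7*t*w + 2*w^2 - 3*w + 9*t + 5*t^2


(1) = -243*a^2 + 27*a + 90
(2) = -2*w
(3) = 10*y^3 + 28*y^2 - 102*y - 216
(4) = -16*z^2 - 64*z
(5) = 5*t^2 + t*(9 - 7*w) + 2*w^2 - 3*w - 2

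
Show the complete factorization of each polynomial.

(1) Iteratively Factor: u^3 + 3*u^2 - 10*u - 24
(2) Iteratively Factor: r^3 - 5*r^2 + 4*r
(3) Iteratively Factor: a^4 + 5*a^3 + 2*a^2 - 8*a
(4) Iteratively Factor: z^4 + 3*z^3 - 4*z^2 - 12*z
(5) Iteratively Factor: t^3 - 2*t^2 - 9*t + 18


(1) = (u + 2)*(u^2 + u - 12) = (u - 3)*(u + 2)*(u + 4)
(2) = (r - 1)*(r^2 - 4*r) = (r - 4)*(r - 1)*(r)
(3) = (a + 4)*(a^3 + a^2 - 2*a) = (a + 2)*(a + 4)*(a^2 - a) = a*(a + 2)*(a + 4)*(a - 1)
(4) = (z - 2)*(z^3 + 5*z^2 + 6*z) = (z - 2)*(z + 3)*(z^2 + 2*z) = (z - 2)*(z + 2)*(z + 3)*(z)
(5) = (t - 3)*(t^2 + t - 6) = (t - 3)*(t + 3)*(t - 2)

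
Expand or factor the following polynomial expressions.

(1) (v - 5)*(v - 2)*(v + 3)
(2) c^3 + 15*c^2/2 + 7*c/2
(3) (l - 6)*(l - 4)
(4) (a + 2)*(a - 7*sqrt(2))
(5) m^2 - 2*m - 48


(1) = v^3 - 4*v^2 - 11*v + 30
(2) = c*(c + 1/2)*(c + 7)
(3) = l^2 - 10*l + 24
(4) = a^2 - 7*sqrt(2)*a + 2*a - 14*sqrt(2)
(5) = (m - 8)*(m + 6)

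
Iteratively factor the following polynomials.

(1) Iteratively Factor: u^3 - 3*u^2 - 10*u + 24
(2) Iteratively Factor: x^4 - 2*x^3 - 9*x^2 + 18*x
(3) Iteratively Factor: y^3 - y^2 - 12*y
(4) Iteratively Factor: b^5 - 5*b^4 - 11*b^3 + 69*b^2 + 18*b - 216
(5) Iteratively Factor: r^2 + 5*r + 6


(1) = (u + 3)*(u^2 - 6*u + 8) = (u - 4)*(u + 3)*(u - 2)
(2) = (x - 3)*(x^3 + x^2 - 6*x) = (x - 3)*(x + 3)*(x^2 - 2*x) = (x - 3)*(x - 2)*(x + 3)*(x)
(3) = (y + 3)*(y^2 - 4*y) = y*(y + 3)*(y - 4)
(4) = (b - 3)*(b^4 - 2*b^3 - 17*b^2 + 18*b + 72) = (b - 3)*(b + 2)*(b^3 - 4*b^2 - 9*b + 36) = (b - 4)*(b - 3)*(b + 2)*(b^2 - 9) = (b - 4)*(b - 3)^2*(b + 2)*(b + 3)
(5) = (r + 2)*(r + 3)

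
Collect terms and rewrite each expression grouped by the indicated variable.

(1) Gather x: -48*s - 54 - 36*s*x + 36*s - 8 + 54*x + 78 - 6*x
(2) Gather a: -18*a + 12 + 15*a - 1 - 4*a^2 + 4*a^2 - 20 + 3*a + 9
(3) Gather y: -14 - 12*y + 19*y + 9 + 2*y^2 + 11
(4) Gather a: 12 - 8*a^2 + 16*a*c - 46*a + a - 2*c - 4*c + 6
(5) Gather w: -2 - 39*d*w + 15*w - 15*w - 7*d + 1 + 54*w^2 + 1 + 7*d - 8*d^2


(1) = -12*s + x*(48 - 36*s) + 16
(2) = 0
(3) = 2*y^2 + 7*y + 6
(4) = -8*a^2 + a*(16*c - 45) - 6*c + 18
(5) = -8*d^2 - 39*d*w + 54*w^2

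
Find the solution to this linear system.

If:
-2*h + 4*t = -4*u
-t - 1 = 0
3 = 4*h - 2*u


Then:
h = 5/3
t = -1
u = 11/6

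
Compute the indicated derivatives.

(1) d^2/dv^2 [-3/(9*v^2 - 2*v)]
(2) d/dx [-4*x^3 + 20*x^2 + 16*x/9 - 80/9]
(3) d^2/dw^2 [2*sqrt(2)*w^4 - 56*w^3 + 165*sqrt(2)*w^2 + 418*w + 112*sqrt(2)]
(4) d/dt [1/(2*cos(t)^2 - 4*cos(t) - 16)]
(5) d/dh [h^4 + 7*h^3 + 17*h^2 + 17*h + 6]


(1) = 6*(9*v*(9*v - 2) - 4*(9*v - 1)^2)/(v^3*(9*v - 2)^3)
(2) = -12*x^2 + 40*x + 16/9
(3) = 24*sqrt(2)*w^2 - 336*w + 330*sqrt(2)
(4) = (cos(t) - 1)*sin(t)/(sin(t)^2 + 2*cos(t) + 7)^2
(5) = 4*h^3 + 21*h^2 + 34*h + 17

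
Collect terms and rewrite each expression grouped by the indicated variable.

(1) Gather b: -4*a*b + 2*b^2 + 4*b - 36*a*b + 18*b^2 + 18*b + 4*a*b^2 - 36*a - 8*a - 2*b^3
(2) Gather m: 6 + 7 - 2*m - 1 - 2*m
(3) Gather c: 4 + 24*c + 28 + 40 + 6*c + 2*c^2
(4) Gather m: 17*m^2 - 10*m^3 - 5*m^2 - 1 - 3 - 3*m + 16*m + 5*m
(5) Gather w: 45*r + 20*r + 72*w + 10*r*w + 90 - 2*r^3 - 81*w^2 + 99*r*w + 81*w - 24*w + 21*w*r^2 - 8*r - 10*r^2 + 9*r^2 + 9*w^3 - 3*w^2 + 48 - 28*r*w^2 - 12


(1) = -44*a - 2*b^3 + b^2*(4*a + 20) + b*(22 - 40*a)
(2) = 12 - 4*m
(3) = 2*c^2 + 30*c + 72
(4) = -10*m^3 + 12*m^2 + 18*m - 4
(5) = -2*r^3 - r^2 + 57*r + 9*w^3 + w^2*(-28*r - 84) + w*(21*r^2 + 109*r + 129) + 126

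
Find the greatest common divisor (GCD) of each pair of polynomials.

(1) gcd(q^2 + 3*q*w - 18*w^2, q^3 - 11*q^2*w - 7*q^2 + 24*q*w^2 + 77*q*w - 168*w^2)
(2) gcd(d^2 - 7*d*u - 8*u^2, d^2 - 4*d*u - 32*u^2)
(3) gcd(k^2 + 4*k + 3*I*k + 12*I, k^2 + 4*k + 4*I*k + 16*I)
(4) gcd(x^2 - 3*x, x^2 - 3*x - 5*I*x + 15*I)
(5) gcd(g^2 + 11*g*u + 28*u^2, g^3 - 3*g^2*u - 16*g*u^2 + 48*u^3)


(1) = gcd((q - 3*w)*(q + 6*w), (q - 7)*(q - 8*w)*(q - 3*w)) = q - 3*w
(2) = -d + 8*u
(3) = gcd((k + 4)*(k + 3*I), (k + 4)*(k + 4*I)) = k + 4
(4) = x - 3
(5) = g + 4*u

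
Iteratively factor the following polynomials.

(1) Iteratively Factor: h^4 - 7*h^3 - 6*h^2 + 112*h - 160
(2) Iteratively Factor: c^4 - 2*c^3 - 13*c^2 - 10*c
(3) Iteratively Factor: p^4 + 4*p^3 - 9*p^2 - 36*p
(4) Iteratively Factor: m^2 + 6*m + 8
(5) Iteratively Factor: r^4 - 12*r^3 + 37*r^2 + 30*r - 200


(1) = (h - 2)*(h^3 - 5*h^2 - 16*h + 80) = (h - 5)*(h - 2)*(h^2 - 16) = (h - 5)*(h - 2)*(h + 4)*(h - 4)
(2) = (c)*(c^3 - 2*c^2 - 13*c - 10) = c*(c + 2)*(c^2 - 4*c - 5) = c*(c - 5)*(c + 2)*(c + 1)
(3) = (p)*(p^3 + 4*p^2 - 9*p - 36) = p*(p + 4)*(p^2 - 9) = p*(p + 3)*(p + 4)*(p - 3)
(4) = (m + 2)*(m + 4)
(5) = (r - 5)*(r^3 - 7*r^2 + 2*r + 40) = (r - 5)*(r + 2)*(r^2 - 9*r + 20) = (r - 5)*(r - 4)*(r + 2)*(r - 5)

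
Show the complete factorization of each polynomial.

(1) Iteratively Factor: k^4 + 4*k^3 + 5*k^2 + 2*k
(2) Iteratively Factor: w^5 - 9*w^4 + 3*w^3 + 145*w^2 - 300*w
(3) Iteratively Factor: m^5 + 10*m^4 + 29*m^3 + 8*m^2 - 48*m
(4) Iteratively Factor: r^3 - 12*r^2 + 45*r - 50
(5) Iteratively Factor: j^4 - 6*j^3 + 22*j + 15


(1) = (k + 1)*(k^3 + 3*k^2 + 2*k) = (k + 1)*(k + 2)*(k^2 + k) = k*(k + 1)*(k + 2)*(k + 1)
(2) = (w - 3)*(w^4 - 6*w^3 - 15*w^2 + 100*w) = (w - 5)*(w - 3)*(w^3 - w^2 - 20*w) = (w - 5)^2*(w - 3)*(w^2 + 4*w) = w*(w - 5)^2*(w - 3)*(w + 4)
(3) = (m + 3)*(m^4 + 7*m^3 + 8*m^2 - 16*m) = (m + 3)*(m + 4)*(m^3 + 3*m^2 - 4*m) = m*(m + 3)*(m + 4)*(m^2 + 3*m - 4) = m*(m - 1)*(m + 3)*(m + 4)*(m + 4)
(4) = (r - 5)*(r^2 - 7*r + 10) = (r - 5)*(r - 2)*(r - 5)
(5) = (j + 1)*(j^3 - 7*j^2 + 7*j + 15) = (j - 3)*(j + 1)*(j^2 - 4*j - 5) = (j - 3)*(j + 1)^2*(j - 5)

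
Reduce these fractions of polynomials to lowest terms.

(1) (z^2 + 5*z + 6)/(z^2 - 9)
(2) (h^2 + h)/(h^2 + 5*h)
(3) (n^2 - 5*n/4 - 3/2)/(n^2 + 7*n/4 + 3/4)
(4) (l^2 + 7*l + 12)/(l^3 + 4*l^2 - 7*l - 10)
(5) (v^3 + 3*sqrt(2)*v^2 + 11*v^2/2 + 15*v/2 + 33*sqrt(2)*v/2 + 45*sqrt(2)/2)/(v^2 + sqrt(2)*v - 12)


(1) = (z + 2)/(z - 3)
(2) = (h + 1)/(h + 5)
(3) = (n - 2)/(n + 1)
(4) = (l^2 + 7*l + 12)/(l^3 + 4*l^2 - 7*l - 10)
(5) = (2*v^2 + 11*v + 15)/(2*v - 4*sqrt(2))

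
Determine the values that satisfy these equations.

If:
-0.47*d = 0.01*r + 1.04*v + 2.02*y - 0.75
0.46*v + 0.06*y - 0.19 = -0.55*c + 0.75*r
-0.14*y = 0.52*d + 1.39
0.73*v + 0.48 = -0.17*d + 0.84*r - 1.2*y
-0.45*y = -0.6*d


Then:
c = -1.91
d = -1.97
r = 2.23
v = 6.68
y = -2.62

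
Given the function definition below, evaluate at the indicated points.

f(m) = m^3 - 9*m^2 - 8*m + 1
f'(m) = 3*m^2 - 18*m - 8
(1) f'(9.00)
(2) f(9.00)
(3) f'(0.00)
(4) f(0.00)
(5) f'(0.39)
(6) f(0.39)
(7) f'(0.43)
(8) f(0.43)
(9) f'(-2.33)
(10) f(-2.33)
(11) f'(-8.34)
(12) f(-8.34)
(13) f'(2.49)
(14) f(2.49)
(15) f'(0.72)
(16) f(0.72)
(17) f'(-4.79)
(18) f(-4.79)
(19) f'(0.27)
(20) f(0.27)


(1) = 73.00
(2) = -71.00
(3) = -8.00
(4) = 1.00
(5) = -14.56
(6) = -3.43
(7) = -15.19
(8) = -4.02
(9) = 50.23
(10) = -41.87
(11) = 350.79
(12) = -1138.37
(13) = -34.22
(14) = -59.28
(15) = -19.40
(16) = -9.05
(17) = 147.05
(18) = -277.08
(19) = -12.64
(20) = -1.80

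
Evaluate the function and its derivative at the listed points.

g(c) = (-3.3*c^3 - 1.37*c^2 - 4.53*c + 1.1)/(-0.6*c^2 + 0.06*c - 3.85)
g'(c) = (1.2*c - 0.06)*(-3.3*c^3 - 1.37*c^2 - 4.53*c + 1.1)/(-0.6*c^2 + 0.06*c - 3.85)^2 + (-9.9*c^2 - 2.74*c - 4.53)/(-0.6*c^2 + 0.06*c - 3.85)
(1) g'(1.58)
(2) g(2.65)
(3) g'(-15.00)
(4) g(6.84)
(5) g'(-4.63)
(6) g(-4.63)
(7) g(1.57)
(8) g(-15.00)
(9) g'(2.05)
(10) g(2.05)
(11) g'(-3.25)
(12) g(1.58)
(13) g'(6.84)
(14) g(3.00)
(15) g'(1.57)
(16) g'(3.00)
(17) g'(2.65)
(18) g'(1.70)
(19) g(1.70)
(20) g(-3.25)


(1) = 4.89
(2) = 10.37
(3) = 5.60
(4) = 36.50
(5) = 5.78
(6) = -18.85
(7) = 4.23
(8) = -77.98
(9) = 5.68
(10) = 6.78
(11) = 5.44
(12) = 4.28
(13) = 6.00
(14) = 12.56
(15) = 4.87
(16) = 6.33
(17) = 6.20
(18) = 5.13
(19) = 4.88
(20) = -11.04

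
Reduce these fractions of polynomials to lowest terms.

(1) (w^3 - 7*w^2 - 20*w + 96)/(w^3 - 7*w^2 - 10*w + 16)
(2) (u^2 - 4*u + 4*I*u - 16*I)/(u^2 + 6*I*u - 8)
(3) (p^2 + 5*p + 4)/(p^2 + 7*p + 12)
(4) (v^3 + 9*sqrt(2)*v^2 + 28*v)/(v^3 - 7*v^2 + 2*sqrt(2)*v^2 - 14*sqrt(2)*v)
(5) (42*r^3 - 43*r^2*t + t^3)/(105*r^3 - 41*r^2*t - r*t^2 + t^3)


(1) = (w^2 + w - 12)/(w^2 + w - 2)
(2) = (u - 4)/(u + 2*I)
(3) = (p + 1)/(p + 3)
(4) = (v + 7*sqrt(2))/(v - 7)
(5) = (6*r^2 - 7*r*t + t^2)/(15*r^2 - 8*r*t + t^2)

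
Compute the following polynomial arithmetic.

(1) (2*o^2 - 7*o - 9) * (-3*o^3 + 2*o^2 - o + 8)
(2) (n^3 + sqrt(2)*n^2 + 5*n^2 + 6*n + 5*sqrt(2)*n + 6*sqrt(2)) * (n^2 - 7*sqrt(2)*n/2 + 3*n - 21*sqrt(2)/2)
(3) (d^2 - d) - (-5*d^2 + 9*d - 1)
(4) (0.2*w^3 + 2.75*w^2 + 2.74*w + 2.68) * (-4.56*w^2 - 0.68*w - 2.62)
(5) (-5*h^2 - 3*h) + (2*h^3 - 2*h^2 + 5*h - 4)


(1) = -6*o^5 + 25*o^4 + 11*o^3 + 5*o^2 - 47*o - 72
(2) = n^5 - 5*sqrt(2)*n^4/2 + 8*n^4 - 20*sqrt(2)*n^3 + 14*n^3 - 105*sqrt(2)*n^2/2 - 38*n^2 - 147*n - 45*sqrt(2)*n - 126
(3) = 6*d^2 - 10*d + 1
(4) = -0.912*w^5 - 12.676*w^4 - 14.8884*w^3 - 21.289*w^2 - 9.0012*w - 7.0216
(5) = 2*h^3 - 7*h^2 + 2*h - 4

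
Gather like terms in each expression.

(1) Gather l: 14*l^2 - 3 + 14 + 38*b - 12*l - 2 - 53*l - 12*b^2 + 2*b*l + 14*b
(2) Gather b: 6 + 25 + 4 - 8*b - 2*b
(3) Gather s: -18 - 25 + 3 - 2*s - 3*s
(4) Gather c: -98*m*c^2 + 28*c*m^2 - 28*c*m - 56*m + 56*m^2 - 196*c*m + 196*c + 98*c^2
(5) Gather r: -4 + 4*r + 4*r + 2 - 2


(1) = -12*b^2 + 52*b + 14*l^2 + l*(2*b - 65) + 9
(2) = 35 - 10*b
(3) = -5*s - 40
(4) = c^2*(98 - 98*m) + c*(28*m^2 - 224*m + 196) + 56*m^2 - 56*m
(5) = 8*r - 4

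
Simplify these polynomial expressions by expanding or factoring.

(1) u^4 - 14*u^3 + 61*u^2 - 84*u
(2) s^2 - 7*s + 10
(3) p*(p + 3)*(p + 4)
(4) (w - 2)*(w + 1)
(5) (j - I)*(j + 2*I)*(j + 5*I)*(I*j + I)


(1) = u*(u - 7)*(u - 4)*(u - 3)
(2) = (s - 5)*(s - 2)
(3) = p^3 + 7*p^2 + 12*p
(4) = w^2 - w - 2
(5) = I*j^4 - 6*j^3 + I*j^3 - 6*j^2 - 3*I*j^2 - 10*j - 3*I*j - 10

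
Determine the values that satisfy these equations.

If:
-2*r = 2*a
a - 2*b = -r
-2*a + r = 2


Then:
a = -2/3
b = 0
r = 2/3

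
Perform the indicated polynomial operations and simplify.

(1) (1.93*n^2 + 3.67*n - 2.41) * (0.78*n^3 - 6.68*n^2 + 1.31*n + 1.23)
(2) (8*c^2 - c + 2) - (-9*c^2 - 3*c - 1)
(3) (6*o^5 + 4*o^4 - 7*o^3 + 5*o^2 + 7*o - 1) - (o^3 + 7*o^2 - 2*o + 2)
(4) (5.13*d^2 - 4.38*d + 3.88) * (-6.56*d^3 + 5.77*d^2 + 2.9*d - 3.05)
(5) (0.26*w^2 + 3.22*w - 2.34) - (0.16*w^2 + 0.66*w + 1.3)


(1) = 1.5054*n^5 - 10.0298*n^4 - 23.8671*n^3 + 23.2804*n^2 + 1.357*n - 2.9643
(2) = 17*c^2 + 2*c + 3
(3) = 6*o^5 + 4*o^4 - 8*o^3 - 2*o^2 + 9*o - 3
(4) = -33.6528*d^5 + 58.3329*d^4 - 35.8484*d^3 - 5.9609*d^2 + 24.611*d - 11.834
(5) = 0.1*w^2 + 2.56*w - 3.64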